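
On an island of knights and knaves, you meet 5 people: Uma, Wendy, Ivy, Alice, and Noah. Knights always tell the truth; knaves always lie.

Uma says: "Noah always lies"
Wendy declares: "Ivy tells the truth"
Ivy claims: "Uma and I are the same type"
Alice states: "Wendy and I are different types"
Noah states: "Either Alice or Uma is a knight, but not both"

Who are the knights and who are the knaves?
Uma is a knight.
Wendy is a knave.
Ivy is a knave.
Alice is a knight.
Noah is a knave.

Verification:
- Uma (knight) says "Noah always lies" - this is TRUE because Noah is a knave.
- Wendy (knave) says "Ivy tells the truth" - this is FALSE (a lie) because Ivy is a knave.
- Ivy (knave) says "Uma and I are the same type" - this is FALSE (a lie) because Ivy is a knave and Uma is a knight.
- Alice (knight) says "Wendy and I are different types" - this is TRUE because Alice is a knight and Wendy is a knave.
- Noah (knave) says "Either Alice or Uma is a knight, but not both" - this is FALSE (a lie) because Alice is a knight and Uma is a knight.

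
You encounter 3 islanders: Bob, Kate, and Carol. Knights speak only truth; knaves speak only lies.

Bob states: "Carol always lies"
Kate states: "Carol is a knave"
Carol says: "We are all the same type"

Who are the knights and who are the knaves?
Bob is a knight.
Kate is a knight.
Carol is a knave.

Verification:
- Bob (knight) says "Carol always lies" - this is TRUE because Carol is a knave.
- Kate (knight) says "Carol is a knave" - this is TRUE because Carol is a knave.
- Carol (knave) says "We are all the same type" - this is FALSE (a lie) because Bob and Kate are knights and Carol is a knave.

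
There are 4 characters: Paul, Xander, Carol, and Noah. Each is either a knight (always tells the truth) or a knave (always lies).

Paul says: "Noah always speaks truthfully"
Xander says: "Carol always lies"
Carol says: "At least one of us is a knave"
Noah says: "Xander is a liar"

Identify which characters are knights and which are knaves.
Paul is a knight.
Xander is a knave.
Carol is a knight.
Noah is a knight.

Verification:
- Paul (knight) says "Noah always speaks truthfully" - this is TRUE because Noah is a knight.
- Xander (knave) says "Carol always lies" - this is FALSE (a lie) because Carol is a knight.
- Carol (knight) says "At least one of us is a knave" - this is TRUE because Xander is a knave.
- Noah (knight) says "Xander is a liar" - this is TRUE because Xander is a knave.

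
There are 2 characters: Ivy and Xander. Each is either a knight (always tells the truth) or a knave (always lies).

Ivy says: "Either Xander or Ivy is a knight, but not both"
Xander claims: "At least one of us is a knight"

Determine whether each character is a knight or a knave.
Ivy is a knave.
Xander is a knave.

Verification:
- Ivy (knave) says "Either Xander or Ivy is a knight, but not both" - this is FALSE (a lie) because Xander is a knave and Ivy is a knave.
- Xander (knave) says "At least one of us is a knight" - this is FALSE (a lie) because no one is a knight.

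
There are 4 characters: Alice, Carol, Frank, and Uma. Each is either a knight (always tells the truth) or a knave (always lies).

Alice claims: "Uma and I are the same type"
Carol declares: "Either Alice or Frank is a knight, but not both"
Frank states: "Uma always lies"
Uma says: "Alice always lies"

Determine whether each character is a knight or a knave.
Alice is a knave.
Carol is a knave.
Frank is a knave.
Uma is a knight.

Verification:
- Alice (knave) says "Uma and I are the same type" - this is FALSE (a lie) because Alice is a knave and Uma is a knight.
- Carol (knave) says "Either Alice or Frank is a knight, but not both" - this is FALSE (a lie) because Alice is a knave and Frank is a knave.
- Frank (knave) says "Uma always lies" - this is FALSE (a lie) because Uma is a knight.
- Uma (knight) says "Alice always lies" - this is TRUE because Alice is a knave.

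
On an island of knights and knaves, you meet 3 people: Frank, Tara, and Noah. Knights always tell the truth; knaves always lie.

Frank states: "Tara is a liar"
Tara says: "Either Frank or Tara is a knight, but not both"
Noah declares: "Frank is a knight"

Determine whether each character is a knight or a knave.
Frank is a knave.
Tara is a knight.
Noah is a knave.

Verification:
- Frank (knave) says "Tara is a liar" - this is FALSE (a lie) because Tara is a knight.
- Tara (knight) says "Either Frank or Tara is a knight, but not both" - this is TRUE because Frank is a knave and Tara is a knight.
- Noah (knave) says "Frank is a knight" - this is FALSE (a lie) because Frank is a knave.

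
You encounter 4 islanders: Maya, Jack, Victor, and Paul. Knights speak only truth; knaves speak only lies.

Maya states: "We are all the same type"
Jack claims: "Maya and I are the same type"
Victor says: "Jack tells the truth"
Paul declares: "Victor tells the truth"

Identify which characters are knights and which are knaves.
Maya is a knight.
Jack is a knight.
Victor is a knight.
Paul is a knight.

Verification:
- Maya (knight) says "We are all the same type" - this is TRUE because Maya, Jack, Victor, and Paul are knights.
- Jack (knight) says "Maya and I are the same type" - this is TRUE because Jack is a knight and Maya is a knight.
- Victor (knight) says "Jack tells the truth" - this is TRUE because Jack is a knight.
- Paul (knight) says "Victor tells the truth" - this is TRUE because Victor is a knight.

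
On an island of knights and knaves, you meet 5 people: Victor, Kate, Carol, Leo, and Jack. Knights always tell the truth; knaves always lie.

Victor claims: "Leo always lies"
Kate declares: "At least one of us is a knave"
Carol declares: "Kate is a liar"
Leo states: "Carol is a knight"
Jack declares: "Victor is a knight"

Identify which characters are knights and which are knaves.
Victor is a knight.
Kate is a knight.
Carol is a knave.
Leo is a knave.
Jack is a knight.

Verification:
- Victor (knight) says "Leo always lies" - this is TRUE because Leo is a knave.
- Kate (knight) says "At least one of us is a knave" - this is TRUE because Carol and Leo are knaves.
- Carol (knave) says "Kate is a liar" - this is FALSE (a lie) because Kate is a knight.
- Leo (knave) says "Carol is a knight" - this is FALSE (a lie) because Carol is a knave.
- Jack (knight) says "Victor is a knight" - this is TRUE because Victor is a knight.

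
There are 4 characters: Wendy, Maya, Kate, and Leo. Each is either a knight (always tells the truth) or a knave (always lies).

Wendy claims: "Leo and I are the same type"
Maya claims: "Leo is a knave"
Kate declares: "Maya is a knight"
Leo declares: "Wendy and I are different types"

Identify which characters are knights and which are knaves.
Wendy is a knave.
Maya is a knave.
Kate is a knave.
Leo is a knight.

Verification:
- Wendy (knave) says "Leo and I are the same type" - this is FALSE (a lie) because Wendy is a knave and Leo is a knight.
- Maya (knave) says "Leo is a knave" - this is FALSE (a lie) because Leo is a knight.
- Kate (knave) says "Maya is a knight" - this is FALSE (a lie) because Maya is a knave.
- Leo (knight) says "Wendy and I are different types" - this is TRUE because Leo is a knight and Wendy is a knave.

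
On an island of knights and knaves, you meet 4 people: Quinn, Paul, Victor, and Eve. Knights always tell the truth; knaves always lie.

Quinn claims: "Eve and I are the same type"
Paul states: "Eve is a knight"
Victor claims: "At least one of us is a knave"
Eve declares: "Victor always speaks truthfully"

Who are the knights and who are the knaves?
Quinn is a knave.
Paul is a knight.
Victor is a knight.
Eve is a knight.

Verification:
- Quinn (knave) says "Eve and I are the same type" - this is FALSE (a lie) because Quinn is a knave and Eve is a knight.
- Paul (knight) says "Eve is a knight" - this is TRUE because Eve is a knight.
- Victor (knight) says "At least one of us is a knave" - this is TRUE because Quinn is a knave.
- Eve (knight) says "Victor always speaks truthfully" - this is TRUE because Victor is a knight.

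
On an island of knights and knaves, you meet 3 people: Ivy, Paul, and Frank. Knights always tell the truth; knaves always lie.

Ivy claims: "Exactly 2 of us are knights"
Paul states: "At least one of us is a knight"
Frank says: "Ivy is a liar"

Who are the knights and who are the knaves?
Ivy is a knight.
Paul is a knight.
Frank is a knave.

Verification:
- Ivy (knight) says "Exactly 2 of us are knights" - this is TRUE because there are 2 knights.
- Paul (knight) says "At least one of us is a knight" - this is TRUE because Ivy and Paul are knights.
- Frank (knave) says "Ivy is a liar" - this is FALSE (a lie) because Ivy is a knight.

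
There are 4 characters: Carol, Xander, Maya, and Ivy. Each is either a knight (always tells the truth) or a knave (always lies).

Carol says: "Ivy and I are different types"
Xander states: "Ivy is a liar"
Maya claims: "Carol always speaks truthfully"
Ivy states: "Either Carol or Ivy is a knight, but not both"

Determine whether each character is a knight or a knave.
Carol is a knave.
Xander is a knight.
Maya is a knave.
Ivy is a knave.

Verification:
- Carol (knave) says "Ivy and I are different types" - this is FALSE (a lie) because Carol is a knave and Ivy is a knave.
- Xander (knight) says "Ivy is a liar" - this is TRUE because Ivy is a knave.
- Maya (knave) says "Carol always speaks truthfully" - this is FALSE (a lie) because Carol is a knave.
- Ivy (knave) says "Either Carol or Ivy is a knight, but not both" - this is FALSE (a lie) because Carol is a knave and Ivy is a knave.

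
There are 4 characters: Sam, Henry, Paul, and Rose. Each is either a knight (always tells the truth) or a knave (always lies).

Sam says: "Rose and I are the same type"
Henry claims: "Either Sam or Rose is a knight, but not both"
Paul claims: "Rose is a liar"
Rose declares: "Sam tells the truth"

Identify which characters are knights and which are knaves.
Sam is a knight.
Henry is a knave.
Paul is a knave.
Rose is a knight.

Verification:
- Sam (knight) says "Rose and I are the same type" - this is TRUE because Sam is a knight and Rose is a knight.
- Henry (knave) says "Either Sam or Rose is a knight, but not both" - this is FALSE (a lie) because Sam is a knight and Rose is a knight.
- Paul (knave) says "Rose is a liar" - this is FALSE (a lie) because Rose is a knight.
- Rose (knight) says "Sam tells the truth" - this is TRUE because Sam is a knight.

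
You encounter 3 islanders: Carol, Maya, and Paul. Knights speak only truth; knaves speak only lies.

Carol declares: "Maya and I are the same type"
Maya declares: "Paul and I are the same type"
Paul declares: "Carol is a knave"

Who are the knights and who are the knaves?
Carol is a knave.
Maya is a knight.
Paul is a knight.

Verification:
- Carol (knave) says "Maya and I are the same type" - this is FALSE (a lie) because Carol is a knave and Maya is a knight.
- Maya (knight) says "Paul and I are the same type" - this is TRUE because Maya is a knight and Paul is a knight.
- Paul (knight) says "Carol is a knave" - this is TRUE because Carol is a knave.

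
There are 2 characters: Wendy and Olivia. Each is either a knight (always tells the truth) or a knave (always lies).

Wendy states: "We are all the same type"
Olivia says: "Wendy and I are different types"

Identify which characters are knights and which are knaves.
Wendy is a knave.
Olivia is a knight.

Verification:
- Wendy (knave) says "We are all the same type" - this is FALSE (a lie) because Olivia is a knight and Wendy is a knave.
- Olivia (knight) says "Wendy and I are different types" - this is TRUE because Olivia is a knight and Wendy is a knave.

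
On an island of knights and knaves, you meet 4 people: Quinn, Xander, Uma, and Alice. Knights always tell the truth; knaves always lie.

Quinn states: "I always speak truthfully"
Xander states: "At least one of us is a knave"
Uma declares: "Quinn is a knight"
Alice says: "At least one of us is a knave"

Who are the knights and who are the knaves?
Quinn is a knave.
Xander is a knight.
Uma is a knave.
Alice is a knight.

Verification:
- Quinn (knave) says "I always speak truthfully" - this is FALSE (a lie) because Quinn is a knave.
- Xander (knight) says "At least one of us is a knave" - this is TRUE because Quinn and Uma are knaves.
- Uma (knave) says "Quinn is a knight" - this is FALSE (a lie) because Quinn is a knave.
- Alice (knight) says "At least one of us is a knave" - this is TRUE because Quinn and Uma are knaves.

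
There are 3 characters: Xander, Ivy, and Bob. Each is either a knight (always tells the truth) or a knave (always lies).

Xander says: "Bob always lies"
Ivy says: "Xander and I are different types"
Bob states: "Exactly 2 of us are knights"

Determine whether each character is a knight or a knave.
Xander is a knave.
Ivy is a knight.
Bob is a knight.

Verification:
- Xander (knave) says "Bob always lies" - this is FALSE (a lie) because Bob is a knight.
- Ivy (knight) says "Xander and I are different types" - this is TRUE because Ivy is a knight and Xander is a knave.
- Bob (knight) says "Exactly 2 of us are knights" - this is TRUE because there are 2 knights.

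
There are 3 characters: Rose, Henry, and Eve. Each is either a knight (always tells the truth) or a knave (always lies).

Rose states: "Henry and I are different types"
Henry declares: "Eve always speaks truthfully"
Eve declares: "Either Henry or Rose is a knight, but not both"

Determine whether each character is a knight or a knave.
Rose is a knave.
Henry is a knave.
Eve is a knave.

Verification:
- Rose (knave) says "Henry and I are different types" - this is FALSE (a lie) because Rose is a knave and Henry is a knave.
- Henry (knave) says "Eve always speaks truthfully" - this is FALSE (a lie) because Eve is a knave.
- Eve (knave) says "Either Henry or Rose is a knight, but not both" - this is FALSE (a lie) because Henry is a knave and Rose is a knave.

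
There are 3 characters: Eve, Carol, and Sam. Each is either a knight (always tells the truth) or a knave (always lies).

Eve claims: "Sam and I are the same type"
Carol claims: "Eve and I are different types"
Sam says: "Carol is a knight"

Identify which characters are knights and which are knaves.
Eve is a knave.
Carol is a knight.
Sam is a knight.

Verification:
- Eve (knave) says "Sam and I are the same type" - this is FALSE (a lie) because Eve is a knave and Sam is a knight.
- Carol (knight) says "Eve and I are different types" - this is TRUE because Carol is a knight and Eve is a knave.
- Sam (knight) says "Carol is a knight" - this is TRUE because Carol is a knight.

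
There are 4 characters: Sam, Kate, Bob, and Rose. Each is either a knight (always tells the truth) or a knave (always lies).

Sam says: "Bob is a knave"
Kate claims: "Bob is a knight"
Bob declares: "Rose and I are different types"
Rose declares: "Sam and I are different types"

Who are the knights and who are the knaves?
Sam is a knave.
Kate is a knight.
Bob is a knight.
Rose is a knave.

Verification:
- Sam (knave) says "Bob is a knave" - this is FALSE (a lie) because Bob is a knight.
- Kate (knight) says "Bob is a knight" - this is TRUE because Bob is a knight.
- Bob (knight) says "Rose and I are different types" - this is TRUE because Bob is a knight and Rose is a knave.
- Rose (knave) says "Sam and I are different types" - this is FALSE (a lie) because Rose is a knave and Sam is a knave.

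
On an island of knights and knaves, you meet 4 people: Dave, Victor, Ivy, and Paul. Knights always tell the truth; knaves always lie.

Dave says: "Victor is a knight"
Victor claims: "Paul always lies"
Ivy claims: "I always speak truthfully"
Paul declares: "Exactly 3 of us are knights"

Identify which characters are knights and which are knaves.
Dave is a knight.
Victor is a knight.
Ivy is a knave.
Paul is a knave.

Verification:
- Dave (knight) says "Victor is a knight" - this is TRUE because Victor is a knight.
- Victor (knight) says "Paul always lies" - this is TRUE because Paul is a knave.
- Ivy (knave) says "I always speak truthfully" - this is FALSE (a lie) because Ivy is a knave.
- Paul (knave) says "Exactly 3 of us are knights" - this is FALSE (a lie) because there are 2 knights.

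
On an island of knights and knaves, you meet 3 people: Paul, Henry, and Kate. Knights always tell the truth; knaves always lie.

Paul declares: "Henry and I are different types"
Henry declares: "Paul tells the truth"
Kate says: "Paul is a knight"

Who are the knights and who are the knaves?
Paul is a knave.
Henry is a knave.
Kate is a knave.

Verification:
- Paul (knave) says "Henry and I are different types" - this is FALSE (a lie) because Paul is a knave and Henry is a knave.
- Henry (knave) says "Paul tells the truth" - this is FALSE (a lie) because Paul is a knave.
- Kate (knave) says "Paul is a knight" - this is FALSE (a lie) because Paul is a knave.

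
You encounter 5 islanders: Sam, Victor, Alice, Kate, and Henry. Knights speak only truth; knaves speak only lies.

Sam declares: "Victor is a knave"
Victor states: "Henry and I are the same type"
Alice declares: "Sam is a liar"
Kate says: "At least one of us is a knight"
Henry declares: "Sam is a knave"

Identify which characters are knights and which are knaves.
Sam is a knave.
Victor is a knight.
Alice is a knight.
Kate is a knight.
Henry is a knight.

Verification:
- Sam (knave) says "Victor is a knave" - this is FALSE (a lie) because Victor is a knight.
- Victor (knight) says "Henry and I are the same type" - this is TRUE because Victor is a knight and Henry is a knight.
- Alice (knight) says "Sam is a liar" - this is TRUE because Sam is a knave.
- Kate (knight) says "At least one of us is a knight" - this is TRUE because Victor, Alice, Kate, and Henry are knights.
- Henry (knight) says "Sam is a knave" - this is TRUE because Sam is a knave.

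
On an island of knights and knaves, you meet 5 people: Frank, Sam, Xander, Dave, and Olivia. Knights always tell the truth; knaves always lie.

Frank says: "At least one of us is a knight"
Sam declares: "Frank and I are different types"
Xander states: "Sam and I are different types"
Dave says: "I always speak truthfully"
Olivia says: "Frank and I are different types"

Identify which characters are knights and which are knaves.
Frank is a knave.
Sam is a knave.
Xander is a knave.
Dave is a knave.
Olivia is a knave.

Verification:
- Frank (knave) says "At least one of us is a knight" - this is FALSE (a lie) because no one is a knight.
- Sam (knave) says "Frank and I are different types" - this is FALSE (a lie) because Sam is a knave and Frank is a knave.
- Xander (knave) says "Sam and I are different types" - this is FALSE (a lie) because Xander is a knave and Sam is a knave.
- Dave (knave) says "I always speak truthfully" - this is FALSE (a lie) because Dave is a knave.
- Olivia (knave) says "Frank and I are different types" - this is FALSE (a lie) because Olivia is a knave and Frank is a knave.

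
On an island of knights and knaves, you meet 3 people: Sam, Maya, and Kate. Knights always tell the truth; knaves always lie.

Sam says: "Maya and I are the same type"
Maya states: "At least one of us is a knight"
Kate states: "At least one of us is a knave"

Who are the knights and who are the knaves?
Sam is a knave.
Maya is a knight.
Kate is a knight.

Verification:
- Sam (knave) says "Maya and I are the same type" - this is FALSE (a lie) because Sam is a knave and Maya is a knight.
- Maya (knight) says "At least one of us is a knight" - this is TRUE because Maya and Kate are knights.
- Kate (knight) says "At least one of us is a knave" - this is TRUE because Sam is a knave.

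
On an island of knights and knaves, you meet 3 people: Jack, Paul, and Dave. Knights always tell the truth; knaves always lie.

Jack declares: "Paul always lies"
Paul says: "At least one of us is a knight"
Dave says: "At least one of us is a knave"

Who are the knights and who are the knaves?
Jack is a knave.
Paul is a knight.
Dave is a knight.

Verification:
- Jack (knave) says "Paul always lies" - this is FALSE (a lie) because Paul is a knight.
- Paul (knight) says "At least one of us is a knight" - this is TRUE because Paul and Dave are knights.
- Dave (knight) says "At least one of us is a knave" - this is TRUE because Jack is a knave.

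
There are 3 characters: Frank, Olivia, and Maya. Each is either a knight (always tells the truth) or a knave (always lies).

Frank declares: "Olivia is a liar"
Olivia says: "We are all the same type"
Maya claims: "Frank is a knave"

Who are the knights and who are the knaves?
Frank is a knight.
Olivia is a knave.
Maya is a knave.

Verification:
- Frank (knight) says "Olivia is a liar" - this is TRUE because Olivia is a knave.
- Olivia (knave) says "We are all the same type" - this is FALSE (a lie) because Frank is a knight and Olivia and Maya are knaves.
- Maya (knave) says "Frank is a knave" - this is FALSE (a lie) because Frank is a knight.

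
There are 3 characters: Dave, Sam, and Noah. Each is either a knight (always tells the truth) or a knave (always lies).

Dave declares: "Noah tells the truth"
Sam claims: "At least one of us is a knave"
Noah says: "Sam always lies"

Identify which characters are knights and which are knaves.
Dave is a knave.
Sam is a knight.
Noah is a knave.

Verification:
- Dave (knave) says "Noah tells the truth" - this is FALSE (a lie) because Noah is a knave.
- Sam (knight) says "At least one of us is a knave" - this is TRUE because Dave and Noah are knaves.
- Noah (knave) says "Sam always lies" - this is FALSE (a lie) because Sam is a knight.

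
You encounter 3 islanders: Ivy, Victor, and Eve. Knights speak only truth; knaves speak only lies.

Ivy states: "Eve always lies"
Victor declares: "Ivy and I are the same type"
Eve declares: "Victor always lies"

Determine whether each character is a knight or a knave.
Ivy is a knight.
Victor is a knight.
Eve is a knave.

Verification:
- Ivy (knight) says "Eve always lies" - this is TRUE because Eve is a knave.
- Victor (knight) says "Ivy and I are the same type" - this is TRUE because Victor is a knight and Ivy is a knight.
- Eve (knave) says "Victor always lies" - this is FALSE (a lie) because Victor is a knight.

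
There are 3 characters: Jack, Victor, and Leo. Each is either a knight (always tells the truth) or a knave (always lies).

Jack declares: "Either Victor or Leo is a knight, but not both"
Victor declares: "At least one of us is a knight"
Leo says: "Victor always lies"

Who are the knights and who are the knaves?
Jack is a knight.
Victor is a knight.
Leo is a knave.

Verification:
- Jack (knight) says "Either Victor or Leo is a knight, but not both" - this is TRUE because Victor is a knight and Leo is a knave.
- Victor (knight) says "At least one of us is a knight" - this is TRUE because Jack and Victor are knights.
- Leo (knave) says "Victor always lies" - this is FALSE (a lie) because Victor is a knight.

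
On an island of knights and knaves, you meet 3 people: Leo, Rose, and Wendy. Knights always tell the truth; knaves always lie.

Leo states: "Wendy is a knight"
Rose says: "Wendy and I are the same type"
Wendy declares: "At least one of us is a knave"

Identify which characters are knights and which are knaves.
Leo is a knight.
Rose is a knave.
Wendy is a knight.

Verification:
- Leo (knight) says "Wendy is a knight" - this is TRUE because Wendy is a knight.
- Rose (knave) says "Wendy and I are the same type" - this is FALSE (a lie) because Rose is a knave and Wendy is a knight.
- Wendy (knight) says "At least one of us is a knave" - this is TRUE because Rose is a knave.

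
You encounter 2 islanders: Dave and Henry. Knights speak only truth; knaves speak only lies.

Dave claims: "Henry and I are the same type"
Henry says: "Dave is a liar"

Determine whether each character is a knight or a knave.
Dave is a knave.
Henry is a knight.

Verification:
- Dave (knave) says "Henry and I are the same type" - this is FALSE (a lie) because Dave is a knave and Henry is a knight.
- Henry (knight) says "Dave is a liar" - this is TRUE because Dave is a knave.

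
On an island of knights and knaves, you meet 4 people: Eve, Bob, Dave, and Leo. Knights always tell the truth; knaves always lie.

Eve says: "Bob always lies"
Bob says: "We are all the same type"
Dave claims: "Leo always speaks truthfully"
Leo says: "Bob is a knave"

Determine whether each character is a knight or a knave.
Eve is a knight.
Bob is a knave.
Dave is a knight.
Leo is a knight.

Verification:
- Eve (knight) says "Bob always lies" - this is TRUE because Bob is a knave.
- Bob (knave) says "We are all the same type" - this is FALSE (a lie) because Eve, Dave, and Leo are knights and Bob is a knave.
- Dave (knight) says "Leo always speaks truthfully" - this is TRUE because Leo is a knight.
- Leo (knight) says "Bob is a knave" - this is TRUE because Bob is a knave.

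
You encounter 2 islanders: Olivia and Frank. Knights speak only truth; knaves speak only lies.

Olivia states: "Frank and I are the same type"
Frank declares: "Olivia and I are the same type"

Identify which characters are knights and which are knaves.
Olivia is a knight.
Frank is a knight.

Verification:
- Olivia (knight) says "Frank and I are the same type" - this is TRUE because Olivia is a knight and Frank is a knight.
- Frank (knight) says "Olivia and I are the same type" - this is TRUE because Frank is a knight and Olivia is a knight.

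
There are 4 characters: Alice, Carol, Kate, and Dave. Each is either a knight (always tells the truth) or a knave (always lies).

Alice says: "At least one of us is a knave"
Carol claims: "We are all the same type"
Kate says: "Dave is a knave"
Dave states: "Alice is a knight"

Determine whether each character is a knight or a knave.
Alice is a knight.
Carol is a knave.
Kate is a knave.
Dave is a knight.

Verification:
- Alice (knight) says "At least one of us is a knave" - this is TRUE because Carol and Kate are knaves.
- Carol (knave) says "We are all the same type" - this is FALSE (a lie) because Alice and Dave are knights and Carol and Kate are knaves.
- Kate (knave) says "Dave is a knave" - this is FALSE (a lie) because Dave is a knight.
- Dave (knight) says "Alice is a knight" - this is TRUE because Alice is a knight.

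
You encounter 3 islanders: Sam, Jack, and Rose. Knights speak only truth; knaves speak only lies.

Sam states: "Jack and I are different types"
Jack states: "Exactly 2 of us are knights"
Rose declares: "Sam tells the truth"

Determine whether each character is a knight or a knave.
Sam is a knave.
Jack is a knave.
Rose is a knave.

Verification:
- Sam (knave) says "Jack and I are different types" - this is FALSE (a lie) because Sam is a knave and Jack is a knave.
- Jack (knave) says "Exactly 2 of us are knights" - this is FALSE (a lie) because there are 0 knights.
- Rose (knave) says "Sam tells the truth" - this is FALSE (a lie) because Sam is a knave.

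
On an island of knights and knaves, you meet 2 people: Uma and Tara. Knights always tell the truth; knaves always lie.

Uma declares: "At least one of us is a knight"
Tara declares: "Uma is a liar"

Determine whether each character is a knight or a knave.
Uma is a knight.
Tara is a knave.

Verification:
- Uma (knight) says "At least one of us is a knight" - this is TRUE because Uma is a knight.
- Tara (knave) says "Uma is a liar" - this is FALSE (a lie) because Uma is a knight.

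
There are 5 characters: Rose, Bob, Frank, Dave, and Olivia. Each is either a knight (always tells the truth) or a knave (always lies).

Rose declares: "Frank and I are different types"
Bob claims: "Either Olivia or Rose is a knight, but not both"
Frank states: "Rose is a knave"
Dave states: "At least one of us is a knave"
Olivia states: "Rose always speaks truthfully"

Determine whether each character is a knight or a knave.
Rose is a knight.
Bob is a knave.
Frank is a knave.
Dave is a knight.
Olivia is a knight.

Verification:
- Rose (knight) says "Frank and I are different types" - this is TRUE because Rose is a knight and Frank is a knave.
- Bob (knave) says "Either Olivia or Rose is a knight, but not both" - this is FALSE (a lie) because Olivia is a knight and Rose is a knight.
- Frank (knave) says "Rose is a knave" - this is FALSE (a lie) because Rose is a knight.
- Dave (knight) says "At least one of us is a knave" - this is TRUE because Bob and Frank are knaves.
- Olivia (knight) says "Rose always speaks truthfully" - this is TRUE because Rose is a knight.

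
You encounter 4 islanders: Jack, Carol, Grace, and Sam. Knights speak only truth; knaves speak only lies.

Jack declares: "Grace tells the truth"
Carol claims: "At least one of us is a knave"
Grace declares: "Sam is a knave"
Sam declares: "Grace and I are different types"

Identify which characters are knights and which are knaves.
Jack is a knave.
Carol is a knight.
Grace is a knave.
Sam is a knight.

Verification:
- Jack (knave) says "Grace tells the truth" - this is FALSE (a lie) because Grace is a knave.
- Carol (knight) says "At least one of us is a knave" - this is TRUE because Jack and Grace are knaves.
- Grace (knave) says "Sam is a knave" - this is FALSE (a lie) because Sam is a knight.
- Sam (knight) says "Grace and I are different types" - this is TRUE because Sam is a knight and Grace is a knave.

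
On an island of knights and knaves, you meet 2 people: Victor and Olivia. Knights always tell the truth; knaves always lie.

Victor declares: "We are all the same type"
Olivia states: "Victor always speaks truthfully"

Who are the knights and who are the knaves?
Victor is a knight.
Olivia is a knight.

Verification:
- Victor (knight) says "We are all the same type" - this is TRUE because Victor and Olivia are knights.
- Olivia (knight) says "Victor always speaks truthfully" - this is TRUE because Victor is a knight.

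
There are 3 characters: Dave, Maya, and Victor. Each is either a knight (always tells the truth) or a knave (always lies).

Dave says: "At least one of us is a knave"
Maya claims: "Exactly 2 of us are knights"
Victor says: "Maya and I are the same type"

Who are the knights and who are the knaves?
Dave is a knight.
Maya is a knight.
Victor is a knave.

Verification:
- Dave (knight) says "At least one of us is a knave" - this is TRUE because Victor is a knave.
- Maya (knight) says "Exactly 2 of us are knights" - this is TRUE because there are 2 knights.
- Victor (knave) says "Maya and I are the same type" - this is FALSE (a lie) because Victor is a knave and Maya is a knight.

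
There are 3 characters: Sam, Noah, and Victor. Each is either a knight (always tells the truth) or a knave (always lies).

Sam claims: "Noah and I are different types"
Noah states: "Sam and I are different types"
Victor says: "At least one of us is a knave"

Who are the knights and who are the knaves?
Sam is a knave.
Noah is a knave.
Victor is a knight.

Verification:
- Sam (knave) says "Noah and I are different types" - this is FALSE (a lie) because Sam is a knave and Noah is a knave.
- Noah (knave) says "Sam and I are different types" - this is FALSE (a lie) because Noah is a knave and Sam is a knave.
- Victor (knight) says "At least one of us is a knave" - this is TRUE because Sam and Noah are knaves.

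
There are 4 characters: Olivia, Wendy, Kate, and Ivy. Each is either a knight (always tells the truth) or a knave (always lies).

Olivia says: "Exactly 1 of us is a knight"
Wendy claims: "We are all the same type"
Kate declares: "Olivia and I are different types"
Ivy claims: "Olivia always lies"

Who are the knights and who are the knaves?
Olivia is a knave.
Wendy is a knave.
Kate is a knight.
Ivy is a knight.

Verification:
- Olivia (knave) says "Exactly 1 of us is a knight" - this is FALSE (a lie) because there are 2 knights.
- Wendy (knave) says "We are all the same type" - this is FALSE (a lie) because Kate and Ivy are knights and Olivia and Wendy are knaves.
- Kate (knight) says "Olivia and I are different types" - this is TRUE because Kate is a knight and Olivia is a knave.
- Ivy (knight) says "Olivia always lies" - this is TRUE because Olivia is a knave.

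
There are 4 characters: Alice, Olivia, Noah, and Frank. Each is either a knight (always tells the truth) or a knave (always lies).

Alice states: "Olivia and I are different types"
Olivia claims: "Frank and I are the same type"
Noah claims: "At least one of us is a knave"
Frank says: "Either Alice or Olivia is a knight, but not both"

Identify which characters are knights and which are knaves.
Alice is a knight.
Olivia is a knave.
Noah is a knight.
Frank is a knight.

Verification:
- Alice (knight) says "Olivia and I are different types" - this is TRUE because Alice is a knight and Olivia is a knave.
- Olivia (knave) says "Frank and I are the same type" - this is FALSE (a lie) because Olivia is a knave and Frank is a knight.
- Noah (knight) says "At least one of us is a knave" - this is TRUE because Olivia is a knave.
- Frank (knight) says "Either Alice or Olivia is a knight, but not both" - this is TRUE because Alice is a knight and Olivia is a knave.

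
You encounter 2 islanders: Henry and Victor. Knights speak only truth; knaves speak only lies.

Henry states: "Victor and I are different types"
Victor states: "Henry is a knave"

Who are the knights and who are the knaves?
Henry is a knight.
Victor is a knave.

Verification:
- Henry (knight) says "Victor and I are different types" - this is TRUE because Henry is a knight and Victor is a knave.
- Victor (knave) says "Henry is a knave" - this is FALSE (a lie) because Henry is a knight.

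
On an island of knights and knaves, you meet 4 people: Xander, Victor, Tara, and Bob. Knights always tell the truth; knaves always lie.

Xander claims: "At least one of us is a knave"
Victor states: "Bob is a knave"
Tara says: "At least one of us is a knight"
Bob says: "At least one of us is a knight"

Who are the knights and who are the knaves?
Xander is a knight.
Victor is a knave.
Tara is a knight.
Bob is a knight.

Verification:
- Xander (knight) says "At least one of us is a knave" - this is TRUE because Victor is a knave.
- Victor (knave) says "Bob is a knave" - this is FALSE (a lie) because Bob is a knight.
- Tara (knight) says "At least one of us is a knight" - this is TRUE because Xander, Tara, and Bob are knights.
- Bob (knight) says "At least one of us is a knight" - this is TRUE because Xander, Tara, and Bob are knights.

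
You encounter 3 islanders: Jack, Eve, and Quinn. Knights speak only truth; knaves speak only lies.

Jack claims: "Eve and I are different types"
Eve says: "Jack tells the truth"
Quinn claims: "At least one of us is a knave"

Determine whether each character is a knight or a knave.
Jack is a knave.
Eve is a knave.
Quinn is a knight.

Verification:
- Jack (knave) says "Eve and I are different types" - this is FALSE (a lie) because Jack is a knave and Eve is a knave.
- Eve (knave) says "Jack tells the truth" - this is FALSE (a lie) because Jack is a knave.
- Quinn (knight) says "At least one of us is a knave" - this is TRUE because Jack and Eve are knaves.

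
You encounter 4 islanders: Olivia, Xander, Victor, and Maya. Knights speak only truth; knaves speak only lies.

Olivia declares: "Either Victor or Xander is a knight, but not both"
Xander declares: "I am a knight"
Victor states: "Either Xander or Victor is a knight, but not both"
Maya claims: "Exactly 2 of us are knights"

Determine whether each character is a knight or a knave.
Olivia is a knave.
Xander is a knave.
Victor is a knave.
Maya is a knave.

Verification:
- Olivia (knave) says "Either Victor or Xander is a knight, but not both" - this is FALSE (a lie) because Victor is a knave and Xander is a knave.
- Xander (knave) says "I am a knight" - this is FALSE (a lie) because Xander is a knave.
- Victor (knave) says "Either Xander or Victor is a knight, but not both" - this is FALSE (a lie) because Xander is a knave and Victor is a knave.
- Maya (knave) says "Exactly 2 of us are knights" - this is FALSE (a lie) because there are 0 knights.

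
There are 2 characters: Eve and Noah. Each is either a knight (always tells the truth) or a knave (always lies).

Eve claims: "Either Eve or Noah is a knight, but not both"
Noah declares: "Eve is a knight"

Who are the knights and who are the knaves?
Eve is a knave.
Noah is a knave.

Verification:
- Eve (knave) says "Either Eve or Noah is a knight, but not both" - this is FALSE (a lie) because Eve is a knave and Noah is a knave.
- Noah (knave) says "Eve is a knight" - this is FALSE (a lie) because Eve is a knave.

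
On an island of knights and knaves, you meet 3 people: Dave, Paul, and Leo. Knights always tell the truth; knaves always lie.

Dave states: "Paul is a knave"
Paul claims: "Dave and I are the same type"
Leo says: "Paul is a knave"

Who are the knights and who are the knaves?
Dave is a knight.
Paul is a knave.
Leo is a knight.

Verification:
- Dave (knight) says "Paul is a knave" - this is TRUE because Paul is a knave.
- Paul (knave) says "Dave and I are the same type" - this is FALSE (a lie) because Paul is a knave and Dave is a knight.
- Leo (knight) says "Paul is a knave" - this is TRUE because Paul is a knave.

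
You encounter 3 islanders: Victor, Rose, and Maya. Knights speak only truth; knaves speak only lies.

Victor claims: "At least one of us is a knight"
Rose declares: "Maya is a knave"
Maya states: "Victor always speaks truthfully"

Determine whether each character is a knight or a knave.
Victor is a knight.
Rose is a knave.
Maya is a knight.

Verification:
- Victor (knight) says "At least one of us is a knight" - this is TRUE because Victor and Maya are knights.
- Rose (knave) says "Maya is a knave" - this is FALSE (a lie) because Maya is a knight.
- Maya (knight) says "Victor always speaks truthfully" - this is TRUE because Victor is a knight.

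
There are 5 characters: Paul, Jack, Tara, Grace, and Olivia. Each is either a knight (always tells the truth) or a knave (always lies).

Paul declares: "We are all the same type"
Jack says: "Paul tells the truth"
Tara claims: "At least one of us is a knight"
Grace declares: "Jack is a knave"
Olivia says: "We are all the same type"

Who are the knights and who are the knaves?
Paul is a knave.
Jack is a knave.
Tara is a knight.
Grace is a knight.
Olivia is a knave.

Verification:
- Paul (knave) says "We are all the same type" - this is FALSE (a lie) because Tara and Grace are knights and Paul, Jack, and Olivia are knaves.
- Jack (knave) says "Paul tells the truth" - this is FALSE (a lie) because Paul is a knave.
- Tara (knight) says "At least one of us is a knight" - this is TRUE because Tara and Grace are knights.
- Grace (knight) says "Jack is a knave" - this is TRUE because Jack is a knave.
- Olivia (knave) says "We are all the same type" - this is FALSE (a lie) because Tara and Grace are knights and Paul, Jack, and Olivia are knaves.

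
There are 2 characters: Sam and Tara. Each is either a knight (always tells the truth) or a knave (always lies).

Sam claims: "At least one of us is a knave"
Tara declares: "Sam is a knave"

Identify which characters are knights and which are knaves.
Sam is a knight.
Tara is a knave.

Verification:
- Sam (knight) says "At least one of us is a knave" - this is TRUE because Tara is a knave.
- Tara (knave) says "Sam is a knave" - this is FALSE (a lie) because Sam is a knight.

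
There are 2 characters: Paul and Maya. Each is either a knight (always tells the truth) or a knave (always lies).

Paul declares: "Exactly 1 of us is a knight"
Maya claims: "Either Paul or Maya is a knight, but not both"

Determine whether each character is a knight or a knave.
Paul is a knave.
Maya is a knave.

Verification:
- Paul (knave) says "Exactly 1 of us is a knight" - this is FALSE (a lie) because there are 0 knights.
- Maya (knave) says "Either Paul or Maya is a knight, but not both" - this is FALSE (a lie) because Paul is a knave and Maya is a knave.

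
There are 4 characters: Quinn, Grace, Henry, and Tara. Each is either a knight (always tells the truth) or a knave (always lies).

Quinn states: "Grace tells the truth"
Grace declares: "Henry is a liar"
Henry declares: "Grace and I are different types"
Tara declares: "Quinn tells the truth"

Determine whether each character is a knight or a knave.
Quinn is a knave.
Grace is a knave.
Henry is a knight.
Tara is a knave.

Verification:
- Quinn (knave) says "Grace tells the truth" - this is FALSE (a lie) because Grace is a knave.
- Grace (knave) says "Henry is a liar" - this is FALSE (a lie) because Henry is a knight.
- Henry (knight) says "Grace and I are different types" - this is TRUE because Henry is a knight and Grace is a knave.
- Tara (knave) says "Quinn tells the truth" - this is FALSE (a lie) because Quinn is a knave.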